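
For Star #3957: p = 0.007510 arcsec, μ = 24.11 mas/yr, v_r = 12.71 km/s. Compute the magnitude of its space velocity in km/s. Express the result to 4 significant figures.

19.83 km/s

d = 1/p = 1/0.007510″ = 133.16 pc.
μ = 24.11 mas/yr = 0.02411 ″/yr.
v_t = 4.740 μ d = 4.740 × 0.02411 × 133.16 = 15.218 km/s.
v = √(v_r² + v_t²) = √(12.71² + 15.218²) = √393.132 = 19.828 km/s.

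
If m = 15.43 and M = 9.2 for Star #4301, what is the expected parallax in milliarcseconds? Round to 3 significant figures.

5.68 mas

m − M = 15.43 − 9.2 = 6.23.
d = 10^((m−M)/5 + 1) = 10^2.246 = 176.2 pc.
p = 1/d = 1/176.2 = 0.0056754 arcsec = 5.6754 mas.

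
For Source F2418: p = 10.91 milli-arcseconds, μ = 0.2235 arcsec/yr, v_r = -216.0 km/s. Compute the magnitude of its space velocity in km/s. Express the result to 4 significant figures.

d = 1/p = 1/0.01091″ = 91.659 pc.
v_t = 4.740 μ d = 4.740 × 0.2235 × 91.659 = 97.103 km/s.
v = √(v_r² + v_t²) = √((-216.0)² + 97.103²) = √56085 = 236.82 km/s.

236.8 km/s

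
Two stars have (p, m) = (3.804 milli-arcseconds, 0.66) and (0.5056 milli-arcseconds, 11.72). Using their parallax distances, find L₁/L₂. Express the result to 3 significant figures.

L₁/L₂ = 469

d₁ = 1/p₁ = 1/0.003804″ = 262.88 pc; d₂ = 1/p₂ = 1/0.0005056″ = 1977.8 pc.
M₁ = m₁ − 5 log₁₀ d₁ + 5 = 0.66 − 12.0988 + 5 = -6.4388.
M₂ = 11.72 − 16.4809 + 5 = 0.2391.
L₁/L₂ = 10^(0.4(M₂ − M₁)) = 10^(0.4 × 6.6779) = 10^2.67116 = 468.99.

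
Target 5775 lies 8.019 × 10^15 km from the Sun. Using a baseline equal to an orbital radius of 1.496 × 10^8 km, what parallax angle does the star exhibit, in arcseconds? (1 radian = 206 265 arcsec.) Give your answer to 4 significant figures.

θ ≈ B/d = (1.496 × 10^8) / (8.019 × 10^15) = 1.8656 × 10^-8 rad.
In arcseconds: 1.8656 × 10^-8 × 206265 = 0.0038481″.

0.003848 arcsec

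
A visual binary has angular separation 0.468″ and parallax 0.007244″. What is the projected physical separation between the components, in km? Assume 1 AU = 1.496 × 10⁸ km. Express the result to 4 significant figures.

9.665 × 10^9 km

d = 1/p = 1/0.007244″ = 138.05 pc.
At distance d (pc), an angle of θ arcsec spans θ·d AU: s = 0.468 × 138.05 = 64.607 AU.
= 64.607 × 1.496 × 10⁸ km = 9.6652 × 10^9 km.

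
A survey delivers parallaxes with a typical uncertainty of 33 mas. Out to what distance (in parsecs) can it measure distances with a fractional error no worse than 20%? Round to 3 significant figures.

σ_d/d = σ_p/p, so the condition is σ_p/p ≤ 0.20, i.e. p ≥ σ_p/0.20.
p_min = 33/0.20 = 165 mas = 0.165 arcsec.
d_max = 1/p_min = 1/0.165 = 6.0606 pc.

6.06 pc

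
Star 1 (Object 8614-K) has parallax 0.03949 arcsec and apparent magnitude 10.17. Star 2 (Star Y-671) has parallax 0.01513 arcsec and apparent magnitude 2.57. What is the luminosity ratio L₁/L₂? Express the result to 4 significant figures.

L₁/L₂ = 0.0001339

d₁ = 1/p₁ = 1/0.03949″ = 25.323 pc; d₂ = 1/p₂ = 1/0.01513″ = 66.094 pc.
M₁ = m₁ − 5 log₁₀ d₁ + 5 = 10.17 − 7.0176 + 5 = 8.1524.
M₂ = 2.57 − 9.1008 + 5 = -1.5308.
L₁/L₂ = 10^(0.4(M₂ − M₁)) = 10^(0.4 × (-9.6832)) = 10^(-3.87328) = 0.00013388.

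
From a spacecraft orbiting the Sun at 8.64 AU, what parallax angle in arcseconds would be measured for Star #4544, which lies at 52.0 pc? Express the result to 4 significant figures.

0.1662 arcsec

p (arcsec) = B (AU) / d (pc).
p = 8.64 / 52.0 = 0.16615 arcsec.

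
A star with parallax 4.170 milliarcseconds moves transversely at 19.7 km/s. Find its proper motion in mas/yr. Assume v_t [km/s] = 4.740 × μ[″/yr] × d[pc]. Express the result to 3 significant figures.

d = 1/p = 1/0.004170″ = 239.81 pc.
μ = v_t / (4.74 d) = 19.7 / (4.74 × 239.81) = 19.7 / 1136.7 = 0.017331 ″/yr = 17.331 mas/yr.

17.3 mas/yr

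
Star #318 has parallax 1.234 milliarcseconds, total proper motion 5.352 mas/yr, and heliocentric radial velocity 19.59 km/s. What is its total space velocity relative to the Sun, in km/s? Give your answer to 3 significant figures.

d = 1/p = 1/0.001234″ = 810.37 pc.
μ = 5.352 mas/yr = 0.005352 ″/yr.
v_t = 4.740 μ d = 4.740 × 0.005352 × 810.37 = 20.558 km/s.
v = √(v_r² + v_t²) = √(19.59² + 20.558²) = √806.399 = 28.397 km/s.

28.4 km/s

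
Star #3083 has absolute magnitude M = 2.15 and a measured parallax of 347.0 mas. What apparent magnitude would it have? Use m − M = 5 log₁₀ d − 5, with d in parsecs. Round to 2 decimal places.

d = 1/p = 1/0.3470″ = 2.8818 pc.
m − M = 5 log₁₀ d − 5 = 5 log₁₀(2.8818) − 5 = 2.2983 − 5 = -2.7017.
m = M + (m − M) = 2.15 + (-2.7017) = -0.55.

m = -0.55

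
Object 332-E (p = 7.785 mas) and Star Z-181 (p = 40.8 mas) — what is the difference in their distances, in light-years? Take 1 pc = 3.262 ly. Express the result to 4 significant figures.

339.1 ly

d_A = 1/0.007785″ = 128.45 pc; d_B = 1/0.04080″ = 24.51 pc.
|d_B − d_A| = |24.51 − 128.45| = 103.94 pc = 103.94 × 3.262 ly = 339.05 ly.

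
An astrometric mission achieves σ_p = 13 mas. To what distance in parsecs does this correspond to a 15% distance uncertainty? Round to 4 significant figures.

11.54 pc

σ_d/d = σ_p/p, so the condition is σ_p/p ≤ 0.15, i.e. p ≥ σ_p/0.15.
p_min = 13/0.15 = 86.667 mas = 0.086667 arcsec.
d_max = 1/p_min = 1/0.086667 = 11.538 pc.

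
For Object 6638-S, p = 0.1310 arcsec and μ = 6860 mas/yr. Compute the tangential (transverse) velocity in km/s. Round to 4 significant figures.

d = 1/p = 1/0.1310″ = 7.6336 pc.
μ = 6860 mas/yr = 6.86 ″/yr.
v_t = 4.74 × μ × d = 4.74 × 6.86 × 7.6336 = 248.22 km/s.

248.2 km/s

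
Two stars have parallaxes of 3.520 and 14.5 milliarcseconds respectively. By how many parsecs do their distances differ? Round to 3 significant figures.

d_A = 1/0.003520″ = 284.09 pc; d_B = 1/0.01450″ = 68.966 pc.
|d_B − d_A| = |68.966 − 284.09| = 215.12 pc.

215 pc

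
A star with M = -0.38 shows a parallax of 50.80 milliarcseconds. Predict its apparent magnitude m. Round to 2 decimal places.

m = 1.09

d = 1/p = 1/0.05080″ = 19.685 pc.
m − M = 5 log₁₀ d − 5 = 5 log₁₀(19.685) − 5 = 6.4707 − 5 = 1.4707.
m = M + (m − M) = -0.38 + 1.4707 = 1.09.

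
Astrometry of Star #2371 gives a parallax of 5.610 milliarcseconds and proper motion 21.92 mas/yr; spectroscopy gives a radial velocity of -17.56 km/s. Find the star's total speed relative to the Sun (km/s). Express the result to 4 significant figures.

d = 1/p = 1/0.005610″ = 178.25 pc.
μ = 21.92 mas/yr = 0.02192 ″/yr.
v_t = 4.740 μ d = 4.740 × 0.02192 × 178.25 = 18.52 km/s.
v = √(v_r² + v_t²) = √((-17.56)² + 18.52²) = √651.344 = 25.521 km/s.

25.52 km/s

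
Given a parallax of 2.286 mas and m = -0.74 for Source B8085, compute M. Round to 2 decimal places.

M = -8.94

d = 1/p = 1/0.002286″ = 437.45 pc.
m − M = 5 log₁₀(437.45) − 5 = 13.2046 − 5 = 8.2046.
M = m − (m − M) = -0.74 − 8.2046 = -8.94.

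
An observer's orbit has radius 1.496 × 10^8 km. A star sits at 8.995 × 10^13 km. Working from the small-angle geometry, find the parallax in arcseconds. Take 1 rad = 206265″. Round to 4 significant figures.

θ ≈ B/d = (1.496 × 10^8) / (8.995 × 10^13) = 1.6631 × 10^-6 rad.
In arcseconds: 1.6631 × 10^-6 × 206265 = 0.34304″.

0.3430 arcsec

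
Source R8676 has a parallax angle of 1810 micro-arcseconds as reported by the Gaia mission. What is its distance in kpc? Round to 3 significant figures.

0.552 kpc

p = 1810 micro-arcseconds = 0.001810 arcsec.
d = 1/p = 1/0.001810 = 552.49 pc.
= 0.55249 kpc.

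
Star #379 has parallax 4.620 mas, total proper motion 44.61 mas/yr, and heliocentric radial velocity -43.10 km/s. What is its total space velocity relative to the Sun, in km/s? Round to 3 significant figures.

d = 1/p = 1/0.004620″ = 216.45 pc.
μ = 44.61 mas/yr = 0.04461 ″/yr.
v_t = 4.740 μ d = 4.740 × 0.04461 × 216.45 = 45.769 km/s.
v = √(v_r² + v_t²) = √((-43.10)² + 45.769²) = √3952.41 = 62.868 km/s.

62.9 km/s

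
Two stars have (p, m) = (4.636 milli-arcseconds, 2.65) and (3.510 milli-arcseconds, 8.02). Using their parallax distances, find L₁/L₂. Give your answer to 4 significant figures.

L₁/L₂ = 80.60

d₁ = 1/p₁ = 1/0.004636″ = 215.7 pc; d₂ = 1/p₂ = 1/0.003510″ = 284.9 pc.
M₁ = m₁ − 5 log₁₀ d₁ + 5 = 2.65 − 11.6693 + 5 = -4.0193.
M₂ = 8.02 − 12.2735 + 5 = 0.7465.
L₁/L₂ = 10^(0.4(M₂ − M₁)) = 10^(0.4 × 4.7658) = 10^1.90632 = 80.597.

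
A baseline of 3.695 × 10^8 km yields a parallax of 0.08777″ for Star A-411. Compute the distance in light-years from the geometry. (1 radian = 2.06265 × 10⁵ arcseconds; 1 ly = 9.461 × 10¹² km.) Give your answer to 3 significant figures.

91.8 ly

θ = 0.08777″ = 0.08777/206265 = 4.2552 × 10^-7 rad.
d = B/θ = (3.695 × 10^8) / (4.2552 × 10^-7) = 8.6835 × 10^14 km = (8.6835 × 10^14) / (9.461 × 10^12) ly = 91.782 ly.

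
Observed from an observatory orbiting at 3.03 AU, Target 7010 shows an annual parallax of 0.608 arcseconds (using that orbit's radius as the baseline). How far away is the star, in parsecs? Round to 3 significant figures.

4.98 pc

With baseline B (in AU) and parallax p (in arcsec), d = B/p parsecs.
d = 3.03 / 0.608 = 4.9836 pc.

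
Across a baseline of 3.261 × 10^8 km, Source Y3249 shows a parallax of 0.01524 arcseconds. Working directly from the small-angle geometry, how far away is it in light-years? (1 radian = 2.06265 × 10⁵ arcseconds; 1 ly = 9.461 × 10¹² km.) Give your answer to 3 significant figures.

θ = 0.01524″ = 0.01524/206265 = 7.3886 × 10^-8 rad.
d = B/θ = (3.261 × 10^8) / (7.3886 × 10^-8) = 4.4136 × 10^15 km = (4.4136 × 10^15) / (9.461 × 10^12) ly = 466.5 ly.

467 ly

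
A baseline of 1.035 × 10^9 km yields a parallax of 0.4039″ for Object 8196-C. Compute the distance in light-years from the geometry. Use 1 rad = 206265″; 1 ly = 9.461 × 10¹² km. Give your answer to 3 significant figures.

θ = 0.4039″ = 0.4039/206265 = 1.9582 × 10^-6 rad.
d = B/θ = (1.035 × 10^9) / (1.9582 × 10^-6) = 5.2855 × 10^14 km = (5.2855 × 10^14) / (9.461 × 10^12) ly = 55.866 ly.

55.9 ly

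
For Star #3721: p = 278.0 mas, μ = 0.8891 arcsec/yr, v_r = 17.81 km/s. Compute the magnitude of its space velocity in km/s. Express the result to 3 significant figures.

d = 1/p = 1/0.2780″ = 3.5971 pc.
v_t = 4.740 μ d = 4.740 × 0.8891 × 3.5971 = 15.159 km/s.
v = √(v_r² + v_t²) = √(17.81² + 15.159²) = √546.991 = 23.388 km/s.

23.4 km/s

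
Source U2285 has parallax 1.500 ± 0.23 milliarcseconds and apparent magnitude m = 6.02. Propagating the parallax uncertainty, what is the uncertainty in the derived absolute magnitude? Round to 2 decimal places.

M = m − 5 log₁₀ d + 5 = m + 5 log₁₀ p + 5, so ∂M/∂p = 5/(p ln 10).
σ_M = (5/ln 10) · (σ_p/p) = 2.1715 × 0.23/1.500 = 2.1715 × 0.15333 = 0.33296.

σ_M = 0.33 mag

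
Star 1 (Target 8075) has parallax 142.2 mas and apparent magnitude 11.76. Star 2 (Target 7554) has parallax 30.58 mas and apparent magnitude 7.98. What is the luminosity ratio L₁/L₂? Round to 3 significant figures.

L₁/L₂ = 0.00142

d₁ = 1/p₁ = 1/0.1422″ = 7.0323 pc; d₂ = 1/p₂ = 1/0.03058″ = 32.701 pc.
M₁ = m₁ − 5 log₁₀ d₁ + 5 = 11.76 − 4.2355 + 5 = 12.5245.
M₂ = 7.98 − 7.5728 + 5 = 5.4072.
L₁/L₂ = 10^(0.4(M₂ − M₁)) = 10^(0.4 × (-7.1173)) = 10^(-2.84692) = 0.0014226.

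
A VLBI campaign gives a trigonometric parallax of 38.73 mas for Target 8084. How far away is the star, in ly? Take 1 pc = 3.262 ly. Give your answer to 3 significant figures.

84.2 ly

p = 38.73 mas = 0.03873 arcsec.
d = 1/p = 1/0.03873 = 25.82 pc.
In light-years: 25.82 × 3.262 = 84.225 ly.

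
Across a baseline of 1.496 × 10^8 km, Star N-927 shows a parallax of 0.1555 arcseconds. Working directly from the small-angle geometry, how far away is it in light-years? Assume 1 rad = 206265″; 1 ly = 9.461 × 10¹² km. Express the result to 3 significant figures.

θ = 0.1555″ = 0.1555/206265 = 7.5388 × 10^-7 rad.
d = B/θ = (1.496 × 10^8) / (7.5388 × 10^-7) = 1.9844 × 10^14 km = (1.9844 × 10^14) / (9.461 × 10^12) ly = 20.975 ly.

21.0 ly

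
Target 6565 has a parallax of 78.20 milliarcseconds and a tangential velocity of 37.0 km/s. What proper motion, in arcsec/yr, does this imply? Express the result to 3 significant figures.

0.610 arcsec/yr

d = 1/p = 1/0.07820″ = 12.788 pc.
μ = v_t / (4.74 d) = 37.0 / (4.74 × 12.788) = 37.0 / 60.615 = 0.61041 ″/yr.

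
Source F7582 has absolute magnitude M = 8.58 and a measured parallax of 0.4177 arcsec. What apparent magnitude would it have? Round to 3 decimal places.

m = 5.476

d = 1/p = 1/0.4177″ = 2.3941 pc.
m − M = 5 log₁₀ d − 5 = 5 log₁₀(2.3941) − 5 = 1.8957 − 5 = -3.1043.
m = M + (m − M) = 8.58 + (-3.1043) = 5.476.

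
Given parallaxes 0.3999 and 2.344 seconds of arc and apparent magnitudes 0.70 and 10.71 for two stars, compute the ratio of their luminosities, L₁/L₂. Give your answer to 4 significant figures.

L₁/L₂ = 346700

d₁ = 1/p₁ = 1/0.3999″ = 2.5006 pc; d₂ = 1/p₂ = 1/2.344″ = 0.42662 pc.
M₁ = m₁ − 5 log₁₀ d₁ + 5 = 0.70 − 1.9902 + 5 = 3.7098.
M₂ = 10.71 − (-1.8498) + 5 = 17.5598.
L₁/L₂ = 10^(0.4(M₂ − M₁)) = 10^(0.4 × 13.8500) = 10^5.54000 = 3.4674 × 10^5.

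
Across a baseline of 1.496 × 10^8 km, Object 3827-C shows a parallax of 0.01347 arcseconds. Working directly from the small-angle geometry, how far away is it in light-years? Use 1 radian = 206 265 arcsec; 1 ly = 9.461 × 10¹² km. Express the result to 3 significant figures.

242 ly

θ = 0.01347″ = 0.01347/206265 = 6.5304 × 10^-8 rad.
d = B/θ = (1.496 × 10^8) / (6.5304 × 10^-8) = 2.2908 × 10^15 km = (2.2908 × 10^15) / (9.461 × 10^12) ly = 242.13 ly.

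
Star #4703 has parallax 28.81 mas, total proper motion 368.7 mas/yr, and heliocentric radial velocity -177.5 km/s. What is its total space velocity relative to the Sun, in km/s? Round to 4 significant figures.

187.6 km/s

d = 1/p = 1/0.02881″ = 34.71 pc.
μ = 368.7 mas/yr = 0.3687 ″/yr.
v_t = 4.740 μ d = 4.740 × 0.3687 × 34.71 = 60.661 km/s.
v = √(v_r² + v_t²) = √((-177.5)² + 60.661²) = √35186 = 187.58 km/s.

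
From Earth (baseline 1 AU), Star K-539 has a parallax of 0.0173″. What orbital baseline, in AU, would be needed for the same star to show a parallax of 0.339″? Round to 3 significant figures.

19.6 AU

Parallax scales linearly with baseline: p ∝ B, so B = p_target / p_Earth × 1 AU.
B = 0.339 / 0.0173 = 19.595 AU.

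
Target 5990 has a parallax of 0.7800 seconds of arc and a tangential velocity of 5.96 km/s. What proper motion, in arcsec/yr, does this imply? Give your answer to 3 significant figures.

d = 1/p = 1/0.7800″ = 1.2821 pc.
μ = v_t / (4.74 d) = 5.96 / (4.74 × 1.2821) = 5.96 / 6.0772 = 0.98071 ″/yr.

0.981 arcsec/yr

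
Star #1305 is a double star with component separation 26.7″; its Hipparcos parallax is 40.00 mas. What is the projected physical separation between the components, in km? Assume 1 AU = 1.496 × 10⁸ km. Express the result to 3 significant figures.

9.99 × 10^10 km

d = 1/p = 1/0.04000″ = 25 pc.
At distance d (pc), an angle of θ arcsec spans θ·d AU: s = 26.7 × 25 = 667.5 AU.
= 667.5 × 1.496 × 10⁸ km = 9.9858 × 10^10 km.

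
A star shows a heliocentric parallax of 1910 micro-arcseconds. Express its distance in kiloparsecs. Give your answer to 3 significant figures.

p = 1910 micro-arcseconds = 0.001910 arcsec.
d = 1/p = 1/0.001910 = 523.56 pc.
= 0.52356 kpc.

0.524 kpc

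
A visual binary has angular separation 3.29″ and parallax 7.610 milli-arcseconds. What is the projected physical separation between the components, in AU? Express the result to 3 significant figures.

d = 1/p = 1/0.007610″ = 131.41 pc.
At distance d (pc), an angle of θ arcsec spans θ·d AU: s = 3.29 × 131.41 = 432.34 AU.

432 AU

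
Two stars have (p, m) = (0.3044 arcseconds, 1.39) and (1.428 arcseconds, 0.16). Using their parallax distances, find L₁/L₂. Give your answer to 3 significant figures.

d₁ = 1/p₁ = 1/0.3044″ = 3.2852 pc; d₂ = 1/p₂ = 1/1.428″ = 0.70028 pc.
M₁ = m₁ − 5 log₁₀ d₁ + 5 = 1.39 − 2.5828 + 5 = 3.8072.
M₂ = 0.16 − (-0.7736) + 5 = 5.9336.
L₁/L₂ = 10^(0.4(M₂ − M₁)) = 10^(0.4 × 2.1264) = 10^0.85056 = 7.0886.

L₁/L₂ = 7.09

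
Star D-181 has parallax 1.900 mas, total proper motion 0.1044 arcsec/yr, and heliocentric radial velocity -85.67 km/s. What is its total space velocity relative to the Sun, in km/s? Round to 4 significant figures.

274.2 km/s

d = 1/p = 1/0.001900″ = 526.32 pc.
v_t = 4.740 μ d = 4.740 × 0.1044 × 526.32 = 260.45 km/s.
v = √(v_r² + v_t²) = √((-85.67)² + 260.45²) = √75173.6 = 274.18 km/s.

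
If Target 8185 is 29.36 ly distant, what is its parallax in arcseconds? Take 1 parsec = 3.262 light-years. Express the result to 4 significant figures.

d = 29.36 ly ÷ 3.262 = 9.0006 pc.
p = 1/d = 1/9.0006 = 0.1111 arcsec.

0.1111 arcsec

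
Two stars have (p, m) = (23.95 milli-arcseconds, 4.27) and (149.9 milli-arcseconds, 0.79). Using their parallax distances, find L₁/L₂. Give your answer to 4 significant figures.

d₁ = 1/p₁ = 1/0.02395″ = 41.754 pc; d₂ = 1/p₂ = 1/0.1499″ = 6.6711 pc.
M₁ = m₁ − 5 log₁₀ d₁ + 5 = 4.27 − 8.1035 + 5 = 1.1665.
M₂ = 0.79 − 4.1210 + 5 = 1.6690.
L₁/L₂ = 10^(0.4(M₂ − M₁)) = 10^(0.4 × 0.5025) = 10^0.20100 = 1.5885.

L₁/L₂ = 1.589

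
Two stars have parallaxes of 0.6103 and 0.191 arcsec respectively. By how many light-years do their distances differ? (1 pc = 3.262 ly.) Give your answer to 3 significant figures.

11.7 ly

d_A = 1/0.6103″ = 1.6385 pc; d_B = 1/0.1910″ = 5.2356 pc.
|d_B − d_A| = |5.2356 − 1.6385| = 3.5971 pc = 3.5971 × 3.262 ly = 11.734 ly.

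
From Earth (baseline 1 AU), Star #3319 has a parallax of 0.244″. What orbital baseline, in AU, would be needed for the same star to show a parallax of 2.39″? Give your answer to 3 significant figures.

Parallax scales linearly with baseline: p ∝ B, so B = p_target / p_Earth × 1 AU.
B = 2.39 / 0.244 = 9.7951 AU.

9.80 AU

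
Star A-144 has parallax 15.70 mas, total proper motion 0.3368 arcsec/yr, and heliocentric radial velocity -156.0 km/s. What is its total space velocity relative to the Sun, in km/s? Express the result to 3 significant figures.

186 km/s

d = 1/p = 1/0.01570″ = 63.694 pc.
v_t = 4.740 μ d = 4.740 × 0.3368 × 63.694 = 101.68 km/s.
v = √(v_r² + v_t²) = √((-156.0)² + 101.68²) = √34674.8 = 186.21 km/s.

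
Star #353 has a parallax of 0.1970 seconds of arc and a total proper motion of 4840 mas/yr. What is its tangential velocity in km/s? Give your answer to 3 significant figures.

116 km/s

d = 1/p = 1/0.1970″ = 5.0761 pc.
μ = 4840 mas/yr = 4.84 ″/yr.
v_t = 4.74 × μ × d = 4.74 × 4.84 × 5.0761 = 116.45 km/s.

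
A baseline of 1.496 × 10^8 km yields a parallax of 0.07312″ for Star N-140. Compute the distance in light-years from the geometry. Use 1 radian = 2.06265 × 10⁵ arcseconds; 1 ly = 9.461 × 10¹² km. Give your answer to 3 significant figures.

44.6 ly

θ = 0.07312″ = 0.07312/206265 = 3.5450 × 10^-7 rad.
d = B/θ = (1.496 × 10^8) / (3.5450 × 10^-7) = 4.2200 × 10^14 km = (4.2200 × 10^14) / (9.461 × 10^12) ly = 44.604 ly.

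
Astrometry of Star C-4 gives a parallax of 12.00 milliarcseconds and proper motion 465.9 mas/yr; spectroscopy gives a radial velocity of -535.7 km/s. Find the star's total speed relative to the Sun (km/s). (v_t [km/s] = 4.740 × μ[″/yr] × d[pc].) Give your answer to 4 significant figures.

d = 1/p = 1/0.01200″ = 83.333 pc.
μ = 465.9 mas/yr = 0.4659 ″/yr.
v_t = 4.740 μ d = 4.740 × 0.4659 × 83.333 = 184.03 km/s.
v = √(v_r² + v_t²) = √((-535.7)² + 184.03²) = √320842 = 566.43 km/s.

566.4 km/s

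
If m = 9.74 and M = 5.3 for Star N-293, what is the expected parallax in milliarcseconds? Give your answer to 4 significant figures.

m − M = 9.74 − 5.3 = 4.44.
d = 10^((m−M)/5 + 1) = 10^1.888 = 77.268 pc.
p = 1/d = 1/77.268 = 0.012942 arcsec = 12.942 mas.

12.94 mas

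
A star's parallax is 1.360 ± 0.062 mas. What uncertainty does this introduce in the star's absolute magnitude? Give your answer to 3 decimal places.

M = m − 5 log₁₀ d + 5 = m + 5 log₁₀ p + 5, so ∂M/∂p = 5/(p ln 10).
σ_M = (5/ln 10) · (σ_p/p) = 2.1715 × 0.062/1.360 = 2.1715 × 0.045588 = 0.098994.

σ_M = 0.099 mag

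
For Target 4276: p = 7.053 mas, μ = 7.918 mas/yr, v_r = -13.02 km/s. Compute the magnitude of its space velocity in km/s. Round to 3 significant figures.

14.1 km/s

d = 1/p = 1/0.007053″ = 141.78 pc.
μ = 7.918 mas/yr = 0.007918 ″/yr.
v_t = 4.740 μ d = 4.740 × 0.007918 × 141.78 = 5.3212 km/s.
v = √(v_r² + v_t²) = √((-13.02)² + 5.3212²) = √197.836 = 14.065 km/s.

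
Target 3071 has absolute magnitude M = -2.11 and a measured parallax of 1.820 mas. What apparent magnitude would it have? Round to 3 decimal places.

m = 6.590

d = 1/p = 1/0.001820″ = 549.45 pc.
m − M = 5 log₁₀ d − 5 = 5 log₁₀(549.45) − 5 = 13.6996 − 5 = 8.6996.
m = M + (m − M) = -2.11 + 8.6996 = 6.590.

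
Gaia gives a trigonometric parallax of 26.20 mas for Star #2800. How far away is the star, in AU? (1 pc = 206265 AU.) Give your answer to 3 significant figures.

7.87 × 10^6 AU

p = 26.20 mas = 0.02620 arcsec.
d = 1/p = 1/0.02620 = 38.168 pc.
In AU: 38.168 × 206265 = 7.8727 × 10^6 AU.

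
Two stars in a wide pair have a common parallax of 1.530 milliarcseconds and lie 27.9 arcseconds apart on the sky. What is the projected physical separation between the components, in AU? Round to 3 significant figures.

18200 AU

d = 1/p = 1/0.001530″ = 653.59 pc.
At distance d (pc), an angle of θ arcsec spans θ·d AU: s = 27.9 × 653.59 = 18235 AU.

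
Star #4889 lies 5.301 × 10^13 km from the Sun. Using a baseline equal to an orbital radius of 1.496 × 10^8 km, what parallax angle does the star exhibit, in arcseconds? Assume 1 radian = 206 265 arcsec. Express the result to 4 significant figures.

θ ≈ B/d = (1.496 × 10^8) / (5.301 × 10^13) = 2.8221 × 10^-6 rad.
In arcseconds: 2.8221 × 10^-6 × 206265 = 0.5821″.

0.5821 arcsec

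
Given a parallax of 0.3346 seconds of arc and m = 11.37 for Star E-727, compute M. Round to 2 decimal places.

d = 1/p = 1/0.3346″ = 2.9886 pc.
m − M = 5 log₁₀(2.9886) − 5 = 2.3773 − 5 = -2.6227.
M = m − (m − M) = 11.37 − (-2.6227) = 13.99.

M = 13.99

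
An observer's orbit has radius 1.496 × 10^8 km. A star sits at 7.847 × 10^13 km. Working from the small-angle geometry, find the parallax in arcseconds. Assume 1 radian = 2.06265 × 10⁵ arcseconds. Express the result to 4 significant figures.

θ ≈ B/d = (1.496 × 10^8) / (7.847 × 10^13) = 1.9065 × 10^-6 rad.
In arcseconds: 1.9065 × 10^-6 × 206265 = 0.39324″.

0.3932 arcsec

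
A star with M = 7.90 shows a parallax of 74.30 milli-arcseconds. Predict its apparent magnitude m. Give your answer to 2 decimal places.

d = 1/p = 1/0.07430″ = 13.459 pc.
m − M = 5 log₁₀ d − 5 = 5 log₁₀(13.459) − 5 = 5.6451 − 5 = 0.6451.
m = M + (m − M) = 7.90 + 0.6451 = 8.55.

m = 8.55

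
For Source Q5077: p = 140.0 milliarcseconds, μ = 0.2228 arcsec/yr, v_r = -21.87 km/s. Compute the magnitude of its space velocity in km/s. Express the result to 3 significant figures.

d = 1/p = 1/0.1400″ = 7.1429 pc.
v_t = 4.740 μ d = 4.740 × 0.2228 × 7.1429 = 7.5434 km/s.
v = √(v_r² + v_t²) = √((-21.87)² + 7.5434²) = √535.2 = 23.134 km/s.

23.1 km/s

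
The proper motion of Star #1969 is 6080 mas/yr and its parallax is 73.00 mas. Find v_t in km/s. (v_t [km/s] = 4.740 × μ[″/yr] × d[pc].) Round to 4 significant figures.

394.8 km/s

d = 1/p = 1/0.07300″ = 13.699 pc.
μ = 6080 mas/yr = 6.08 ″/yr.
v_t = 4.74 × μ × d = 4.74 × 6.08 × 13.699 = 394.79 km/s.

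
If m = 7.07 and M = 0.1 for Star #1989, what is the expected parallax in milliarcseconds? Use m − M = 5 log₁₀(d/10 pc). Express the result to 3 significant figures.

4.04 mas

m − M = 7.07 − 0.1 = 6.97.
d = 10^((m−M)/5 + 1) = 10^2.394 = 247.74 pc.
p = 1/d = 1/247.74 = 0.0040365 arcsec = 4.0365 mas.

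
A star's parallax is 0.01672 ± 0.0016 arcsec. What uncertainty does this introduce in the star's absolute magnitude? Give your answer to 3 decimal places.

σ_M = 0.208 mag

M = m − 5 log₁₀ d + 5 = m + 5 log₁₀ p + 5, so ∂M/∂p = 5/(p ln 10).
σ_M = (5/ln 10) · (σ_p/p) = 2.1715 × 0.0016/0.01672 = 2.1715 × 0.095694 = 0.2078.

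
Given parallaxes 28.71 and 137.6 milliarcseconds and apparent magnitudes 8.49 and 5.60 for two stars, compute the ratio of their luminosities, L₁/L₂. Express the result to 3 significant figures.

L₁/L₂ = 1.60

d₁ = 1/p₁ = 1/0.02871″ = 34.831 pc; d₂ = 1/p₂ = 1/0.1376″ = 7.2674 pc.
M₁ = m₁ − 5 log₁₀ d₁ + 5 = 8.49 − 7.7098 + 5 = 5.7802.
M₂ = 5.60 − 4.3069 + 5 = 6.2931.
L₁/L₂ = 10^(0.4(M₂ − M₁)) = 10^(0.4 × 0.5129) = 10^0.20516 = 1.6038.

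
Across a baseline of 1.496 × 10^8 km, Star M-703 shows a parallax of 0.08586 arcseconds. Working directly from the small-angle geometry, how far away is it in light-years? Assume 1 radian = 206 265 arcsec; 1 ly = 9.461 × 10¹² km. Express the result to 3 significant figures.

38.0 ly

θ = 0.08586″ = 0.08586/206265 = 4.1626 × 10^-7 rad.
d = B/θ = (1.496 × 10^8) / (4.1626 × 10^-7) = 3.5939 × 10^14 km = (3.5939 × 10^14) / (9.461 × 10^12) ly = 37.986 ly.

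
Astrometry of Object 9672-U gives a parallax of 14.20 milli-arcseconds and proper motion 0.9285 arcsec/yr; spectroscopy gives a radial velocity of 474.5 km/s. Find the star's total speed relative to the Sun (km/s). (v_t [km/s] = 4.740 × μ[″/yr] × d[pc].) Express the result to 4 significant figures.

566.8 km/s

d = 1/p = 1/0.01420″ = 70.423 pc.
v_t = 4.740 μ d = 4.740 × 0.9285 × 70.423 = 309.94 km/s.
v = √(v_r² + v_t²) = √(474.5² + 309.94²) = √321213 = 566.76 km/s.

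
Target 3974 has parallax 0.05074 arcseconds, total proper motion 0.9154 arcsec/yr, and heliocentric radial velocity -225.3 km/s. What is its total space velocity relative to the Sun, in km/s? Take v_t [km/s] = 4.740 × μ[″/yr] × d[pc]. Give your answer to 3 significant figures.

d = 1/p = 1/0.05074″ = 19.708 pc.
v_t = 4.740 μ d = 4.740 × 0.9154 × 19.708 = 85.513 km/s.
v = √(v_r² + v_t²) = √((-225.3)² + 85.513²) = √58072.6 = 240.98 km/s.

241 km/s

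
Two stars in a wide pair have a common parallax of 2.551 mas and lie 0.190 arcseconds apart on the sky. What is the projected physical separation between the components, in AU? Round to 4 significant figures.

74.48 AU

d = 1/p = 1/0.002551″ = 392 pc.
At distance d (pc), an angle of θ arcsec spans θ·d AU: s = 0.190 × 392 = 74.48 AU.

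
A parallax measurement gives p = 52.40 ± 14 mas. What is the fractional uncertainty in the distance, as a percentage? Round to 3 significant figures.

26.7%

For d = 1/p, |σ_d/d| = |σ_p/p|.
σ_p/p = 14 / 52.40 = 0.26718 = 26.718%.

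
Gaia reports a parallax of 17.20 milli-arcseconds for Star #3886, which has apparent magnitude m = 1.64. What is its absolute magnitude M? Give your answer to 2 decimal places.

d = 1/p = 1/0.01720″ = 58.14 pc.
m − M = 5 log₁₀(58.14) − 5 = 8.8224 − 5 = 3.8224.
M = m − (m − M) = 1.64 − 3.8224 = -2.18.

M = -2.18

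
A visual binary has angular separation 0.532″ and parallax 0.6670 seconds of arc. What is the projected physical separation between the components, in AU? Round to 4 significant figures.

d = 1/p = 1/0.6670″ = 1.4993 pc.
At distance d (pc), an angle of θ arcsec spans θ·d AU: s = 0.532 × 1.4993 = 0.79763 AU.

0.7976 AU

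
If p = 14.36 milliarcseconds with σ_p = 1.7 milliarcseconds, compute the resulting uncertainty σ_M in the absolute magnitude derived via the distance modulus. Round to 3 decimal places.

σ_M = 0.257 mag

M = m − 5 log₁₀ d + 5 = m + 5 log₁₀ p + 5, so ∂M/∂p = 5/(p ln 10).
σ_M = (5/ln 10) · (σ_p/p) = 2.1715 × 1.7/14.36 = 2.1715 × 0.11838 = 0.25706.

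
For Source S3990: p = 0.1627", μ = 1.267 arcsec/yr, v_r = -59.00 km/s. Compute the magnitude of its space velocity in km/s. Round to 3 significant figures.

d = 1/p = 1/0.1627″ = 6.1463 pc.
v_t = 4.740 μ d = 4.740 × 1.267 × 6.1463 = 36.912 km/s.
v = √(v_r² + v_t²) = √((-59.00)² + 36.912²) = √4843.5 = 69.595 km/s.

69.6 km/s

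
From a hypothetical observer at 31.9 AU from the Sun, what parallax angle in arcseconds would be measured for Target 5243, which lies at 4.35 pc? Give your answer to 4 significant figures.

7.333 arcsec

p (arcsec) = B (AU) / d (pc).
p = 31.9 / 4.35 = 7.3333 arcsec.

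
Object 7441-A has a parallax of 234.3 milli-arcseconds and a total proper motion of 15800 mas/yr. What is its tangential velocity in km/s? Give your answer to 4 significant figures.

d = 1/p = 1/0.2343″ = 4.268 pc.
μ = 15800 mas/yr = 15.8 ″/yr.
v_t = 4.74 × μ × d = 4.74 × 15.8 × 4.268 = 319.64 km/s.

319.6 km/s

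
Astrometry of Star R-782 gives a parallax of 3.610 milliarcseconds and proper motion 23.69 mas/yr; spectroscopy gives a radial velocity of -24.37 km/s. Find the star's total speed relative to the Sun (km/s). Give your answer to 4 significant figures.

39.52 km/s

d = 1/p = 1/0.003610″ = 277.01 pc.
μ = 23.69 mas/yr = 0.02369 ″/yr.
v_t = 4.740 μ d = 4.740 × 0.02369 × 277.01 = 31.106 km/s.
v = √(v_r² + v_t²) = √((-24.37)² + 31.106²) = √1561.48 = 39.516 km/s.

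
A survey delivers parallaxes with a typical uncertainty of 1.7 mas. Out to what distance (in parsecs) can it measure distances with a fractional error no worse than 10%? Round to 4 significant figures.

58.82 pc

σ_d/d = σ_p/p, so the condition is σ_p/p ≤ 0.10, i.e. p ≥ σ_p/0.10.
p_min = 1.7/0.10 = 17 mas = 0.017 arcsec.
d_max = 1/p_min = 1/0.017 = 58.824 pc.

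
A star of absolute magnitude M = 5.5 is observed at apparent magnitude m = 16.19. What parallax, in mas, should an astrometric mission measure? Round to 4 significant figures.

m − M = 16.19 − 5.5 = 10.69.
d = 10^((m−M)/5 + 1) = 10^3.138 = 1374 pc.
p = 1/d = 1/1374 = 0.0007278 arcsec = 0.7278 mas.

0.7278 mas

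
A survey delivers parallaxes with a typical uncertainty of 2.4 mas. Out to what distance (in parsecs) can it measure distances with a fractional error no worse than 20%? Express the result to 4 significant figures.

83.33 pc

σ_d/d = σ_p/p, so the condition is σ_p/p ≤ 0.20, i.e. p ≥ σ_p/0.20.
p_min = 2.4/0.20 = 12 mas = 0.012 arcsec.
d_max = 1/p_min = 1/0.012 = 83.333 pc.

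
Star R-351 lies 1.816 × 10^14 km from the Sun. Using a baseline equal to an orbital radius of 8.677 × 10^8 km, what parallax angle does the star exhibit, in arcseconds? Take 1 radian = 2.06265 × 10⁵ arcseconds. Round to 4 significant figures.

θ ≈ B/d = (8.677 × 10^8) / (1.816 × 10^14) = 4.7781 × 10^-6 rad.
In arcseconds: 4.7781 × 10^-6 × 206265 = 0.98555″.

0.9856 arcsec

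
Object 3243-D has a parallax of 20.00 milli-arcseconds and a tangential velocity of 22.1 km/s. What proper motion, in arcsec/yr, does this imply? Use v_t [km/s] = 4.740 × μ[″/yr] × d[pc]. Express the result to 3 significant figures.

d = 1/p = 1/0.02000″ = 50 pc.
μ = v_t / (4.74 d) = 22.1 / (4.74 × 50) = 22.1 / 237 = 0.093249 ″/yr.

0.0932 arcsec/yr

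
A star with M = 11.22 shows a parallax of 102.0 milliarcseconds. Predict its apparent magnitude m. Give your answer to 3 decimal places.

d = 1/p = 1/0.1020″ = 9.8039 pc.
m − M = 5 log₁₀ d − 5 = 5 log₁₀(9.8039) − 5 = 4.9570 − 5 = -0.0430.
m = M + (m − M) = 11.22 + (-0.0430) = 11.177.

m = 11.177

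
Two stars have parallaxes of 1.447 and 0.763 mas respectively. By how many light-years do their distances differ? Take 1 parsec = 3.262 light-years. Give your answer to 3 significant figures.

2020 ly

d_A = 1/0.001447″ = 691.09 pc; d_B = 1/0.0007630″ = 1310.6 pc.
|d_B − d_A| = |1310.6 − 691.09| = 619.51 pc = 619.51 × 3.262 ly = 2020.8 ly.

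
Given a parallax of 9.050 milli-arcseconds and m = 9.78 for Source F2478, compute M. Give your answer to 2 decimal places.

d = 1/p = 1/0.009050″ = 110.5 pc.
m − M = 5 log₁₀(110.5) − 5 = 10.2168 − 5 = 5.2168.
M = m − (m − M) = 9.78 − 5.2168 = 4.56.

M = 4.56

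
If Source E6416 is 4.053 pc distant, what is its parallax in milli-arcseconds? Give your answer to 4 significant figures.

p = 1/d = 1/4.053 = 0.24673 arcsec.
= 0.24673 × 1000 = 246.73 mas.

246.7 mas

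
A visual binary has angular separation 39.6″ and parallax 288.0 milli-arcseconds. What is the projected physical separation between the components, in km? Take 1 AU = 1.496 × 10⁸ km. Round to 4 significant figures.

d = 1/p = 1/0.2880″ = 3.4722 pc.
At distance d (pc), an angle of θ arcsec spans θ·d AU: s = 39.6 × 3.4722 = 137.5 AU.
= 137.5 × 1.496 × 10⁸ km = 2.0570 × 10^10 km.

2.057 × 10^10 km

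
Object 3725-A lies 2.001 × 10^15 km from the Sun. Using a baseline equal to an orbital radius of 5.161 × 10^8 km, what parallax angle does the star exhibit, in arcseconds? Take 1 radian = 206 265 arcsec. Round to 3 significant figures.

θ ≈ B/d = (5.161 × 10^8) / (2.001 × 10^15) = 2.5792 × 10^-7 rad.
In arcseconds: 2.5792 × 10^-7 × 206265 = 0.0532″.

0.0532 arcsec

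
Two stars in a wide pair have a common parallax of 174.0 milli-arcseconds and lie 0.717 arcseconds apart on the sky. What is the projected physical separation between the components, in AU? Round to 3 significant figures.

4.12 AU

d = 1/p = 1/0.1740″ = 5.7471 pc.
At distance d (pc), an angle of θ arcsec spans θ·d AU: s = 0.717 × 5.7471 = 4.1207 AU.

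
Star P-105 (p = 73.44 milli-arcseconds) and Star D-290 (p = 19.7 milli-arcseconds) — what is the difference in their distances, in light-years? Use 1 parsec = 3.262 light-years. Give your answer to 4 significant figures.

121.2 ly

d_A = 1/0.07344″ = 13.617 pc; d_B = 1/0.01970″ = 50.761 pc.
|d_B − d_A| = |50.761 − 13.617| = 37.144 pc = 37.144 × 3.262 ly = 121.16 ly.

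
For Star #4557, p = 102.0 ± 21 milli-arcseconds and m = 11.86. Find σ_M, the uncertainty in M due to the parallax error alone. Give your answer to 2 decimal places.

σ_M = 0.45 mag

M = m − 5 log₁₀ d + 5 = m + 5 log₁₀ p + 5, so ∂M/∂p = 5/(p ln 10).
σ_M = (5/ln 10) · (σ_p/p) = 2.1715 × 21/102.0 = 2.1715 × 0.20588 = 0.44707.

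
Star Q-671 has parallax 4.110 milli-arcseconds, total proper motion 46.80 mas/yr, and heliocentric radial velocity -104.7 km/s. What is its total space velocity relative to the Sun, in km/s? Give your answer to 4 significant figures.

117.8 km/s

d = 1/p = 1/0.004110″ = 243.31 pc.
μ = 46.80 mas/yr = 0.04680 ″/yr.
v_t = 4.740 μ d = 4.740 × 0.04680 × 243.31 = 53.974 km/s.
v = √(v_r² + v_t²) = √((-104.7)² + 53.974²) = √13875.3 = 117.79 km/s.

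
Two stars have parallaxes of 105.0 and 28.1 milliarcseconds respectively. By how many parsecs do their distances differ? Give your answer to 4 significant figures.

26.06 pc

d_A = 1/0.1050″ = 9.5238 pc; d_B = 1/0.02810″ = 35.587 pc.
|d_B − d_A| = |35.587 − 9.5238| = 26.063 pc.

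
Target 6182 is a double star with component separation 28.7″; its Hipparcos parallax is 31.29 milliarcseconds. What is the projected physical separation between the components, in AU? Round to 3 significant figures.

d = 1/p = 1/0.03129″ = 31.959 pc.
At distance d (pc), an angle of θ arcsec spans θ·d AU: s = 28.7 × 31.959 = 917.22 AU.

917 AU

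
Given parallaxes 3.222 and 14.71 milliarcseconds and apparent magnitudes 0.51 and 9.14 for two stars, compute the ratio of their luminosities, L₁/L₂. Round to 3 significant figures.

L₁/L₂ = 59000

d₁ = 1/p₁ = 1/0.003222″ = 310.37 pc; d₂ = 1/p₂ = 1/0.01471″ = 67.981 pc.
M₁ = m₁ − 5 log₁₀ d₁ + 5 = 0.51 − 12.4594 + 5 = -6.9494.
M₂ = 9.14 − 9.1619 + 5 = 4.9781.
L₁/L₂ = 10^(0.4(M₂ − M₁)) = 10^(0.4 × 11.9275) = 10^4.77100 = 59020.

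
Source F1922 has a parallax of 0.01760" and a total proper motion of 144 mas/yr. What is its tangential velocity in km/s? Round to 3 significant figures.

38.8 km/s

d = 1/p = 1/0.01760″ = 56.818 pc.
μ = 144 mas/yr = 0.144 ″/yr.
v_t = 4.74 × μ × d = 4.74 × 0.144 × 56.818 = 38.782 km/s.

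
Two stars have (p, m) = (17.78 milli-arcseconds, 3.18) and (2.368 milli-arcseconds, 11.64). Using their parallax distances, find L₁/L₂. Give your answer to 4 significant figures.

d₁ = 1/p₁ = 1/0.01778″ = 56.243 pc; d₂ = 1/p₂ = 1/0.002368″ = 422.3 pc.
M₁ = m₁ − 5 log₁₀ d₁ + 5 = 3.18 − 8.7503 + 5 = -0.5703.
M₂ = 11.64 − 13.1281 + 5 = 3.5119.
L₁/L₂ = 10^(0.4(M₂ − M₁)) = 10^(0.4 × 4.0822) = 10^1.63288 = 42.942.

L₁/L₂ = 42.94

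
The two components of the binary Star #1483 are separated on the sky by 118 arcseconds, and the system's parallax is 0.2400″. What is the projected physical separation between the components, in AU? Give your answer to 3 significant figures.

d = 1/p = 1/0.2400″ = 4.1667 pc.
At distance d (pc), an angle of θ arcsec spans θ·d AU: s = 118 × 4.1667 = 491.67 AU.

492 AU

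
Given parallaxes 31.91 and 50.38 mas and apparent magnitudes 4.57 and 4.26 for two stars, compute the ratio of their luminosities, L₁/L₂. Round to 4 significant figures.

L₁/L₂ = 1.874

d₁ = 1/p₁ = 1/0.03191″ = 31.338 pc; d₂ = 1/p₂ = 1/0.05038″ = 19.849 pc.
M₁ = m₁ − 5 log₁₀ d₁ + 5 = 4.57 − 7.4804 + 5 = 2.0896.
M₂ = 4.26 − 6.4887 + 5 = 2.7713.
L₁/L₂ = 10^(0.4(M₂ − M₁)) = 10^(0.4 × 0.6817) = 10^0.27268 = 1.8736.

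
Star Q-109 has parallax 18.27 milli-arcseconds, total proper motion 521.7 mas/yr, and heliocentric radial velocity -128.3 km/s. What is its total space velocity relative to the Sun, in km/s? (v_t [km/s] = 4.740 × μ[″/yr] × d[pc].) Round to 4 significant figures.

d = 1/p = 1/0.01827″ = 54.735 pc.
μ = 521.7 mas/yr = 0.5217 ″/yr.
v_t = 4.740 μ d = 4.740 × 0.5217 × 54.735 = 135.35 km/s.
v = √(v_r² + v_t²) = √((-128.3)² + 135.35²) = √34780.5 = 186.5 km/s.

186.5 km/s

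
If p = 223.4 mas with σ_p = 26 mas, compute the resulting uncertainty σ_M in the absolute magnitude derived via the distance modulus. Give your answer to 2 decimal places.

M = m − 5 log₁₀ d + 5 = m + 5 log₁₀ p + 5, so ∂M/∂p = 5/(p ln 10).
σ_M = (5/ln 10) · (σ_p/p) = 2.1715 × 26/223.4 = 2.1715 × 0.11638 = 0.25272.

σ_M = 0.25 mag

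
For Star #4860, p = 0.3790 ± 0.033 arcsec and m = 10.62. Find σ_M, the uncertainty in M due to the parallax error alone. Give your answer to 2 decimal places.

σ_M = 0.19 mag

M = m − 5 log₁₀ d + 5 = m + 5 log₁₀ p + 5, so ∂M/∂p = 5/(p ln 10).
σ_M = (5/ln 10) · (σ_p/p) = 2.1715 × 0.033/0.3790 = 2.1715 × 0.087071 = 0.18907.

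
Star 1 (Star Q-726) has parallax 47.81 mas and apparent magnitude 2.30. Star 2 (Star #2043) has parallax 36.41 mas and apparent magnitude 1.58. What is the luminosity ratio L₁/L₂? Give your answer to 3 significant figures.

L₁/L₂ = 0.299

d₁ = 1/p₁ = 1/0.04781″ = 20.916 pc; d₂ = 1/p₂ = 1/0.03641″ = 27.465 pc.
M₁ = m₁ − 5 log₁₀ d₁ + 5 = 2.30 − 6.6024 + 5 = 0.6976.
M₂ = 1.58 − 7.1939 + 5 = -0.6139.
L₁/L₂ = 10^(0.4(M₂ − M₁)) = 10^(0.4 × (-1.3115)) = 10^(-0.52460) = 0.29881.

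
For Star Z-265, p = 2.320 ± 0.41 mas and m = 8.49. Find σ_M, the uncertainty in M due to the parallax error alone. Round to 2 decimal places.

M = m − 5 log₁₀ d + 5 = m + 5 log₁₀ p + 5, so ∂M/∂p = 5/(p ln 10).
σ_M = (5/ln 10) · (σ_p/p) = 2.1715 × 0.41/2.320 = 2.1715 × 0.17672 = 0.38375.

σ_M = 0.38 mag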